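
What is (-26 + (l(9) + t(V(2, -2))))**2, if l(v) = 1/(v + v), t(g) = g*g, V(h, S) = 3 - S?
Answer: 289/324 ≈ 0.89198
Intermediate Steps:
t(g) = g**2
l(v) = 1/(2*v)
(-26 + (l(9) + t(V(2, -2))))**2 = (-26 + ((1/2)/9 + (3 - 1*(-2))**2))**2 = (-26 + ((1/2)*(1/9) + (3 + 2)**2))**2 = (-26 + (1/18 + 5**2))**2 = (-26 + (1/18 + 25))**2 = (-26 + 451/18)**2 = (-17/18)**2 = 289/324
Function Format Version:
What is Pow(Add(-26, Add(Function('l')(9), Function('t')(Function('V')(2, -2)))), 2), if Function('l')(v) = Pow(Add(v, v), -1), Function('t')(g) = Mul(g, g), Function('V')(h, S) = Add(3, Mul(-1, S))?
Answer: Rational(289, 324) ≈ 0.89198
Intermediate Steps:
Function('t')(g) = Pow(g, 2)
Function('l')(v) = Mul(Rational(1, 2), Pow(v, -1)) (Function('l')(v) = Pow(Mul(2, v), -1) = Mul(Rational(1, 2), Pow(v, -1)))
Pow(Add(-26, Add(Function('l')(9), Function('t')(Function('V')(2, -2)))), 2) = Pow(Add(-26, Add(Mul(Rational(1, 2), Pow(9, -1)), Pow(Add(3, Mul(-1, -2)), 2))), 2) = Pow(Add(-26, Add(Mul(Rational(1, 2), Rational(1, 9)), Pow(Add(3, 2), 2))), 2) = Pow(Add(-26, Add(Rational(1, 18), Pow(5, 2))), 2) = Pow(Add(-26, Add(Rational(1, 18), 25)), 2) = Pow(Add(-26, Rational(451, 18)), 2) = Pow(Rational(-17, 18), 2) = Rational(289, 324)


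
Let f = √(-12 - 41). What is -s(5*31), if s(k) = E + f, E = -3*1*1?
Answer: 3 - I*√53 ≈ 3.0 - 7.2801*I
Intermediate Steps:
f = I*√53 (f = √(-53) = I*√53 ≈ 7.2801*I)
E = -3 (E = -3*1 = -3)
s(k) = -3 + I*√53
-s(5*31) = -(-3 + I*√53) = 3 - I*√53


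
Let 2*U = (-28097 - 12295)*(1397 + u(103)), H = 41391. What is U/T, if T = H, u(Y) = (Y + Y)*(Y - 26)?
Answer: -4303244/511 ≈ -8421.2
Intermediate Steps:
u(Y) = 2*Y*(-26 + Y) (u(Y) = (2*Y)*(-26 + Y) = 2*Y*(-26 + Y))
T = 41391
U = -348562764 (U = ((-28097 - 12295)*(1397 + 2*103*(-26 + 103)))/2 = (-40392*(1397 + 2*103*77))/2 = (-40392*(1397 + 15862))/2 = (-40392*17259)/2 = (1/2)*(-697125528) = -348562764)
U/T = -348562764/41391 = -348562764*1/41391 = -4303244/511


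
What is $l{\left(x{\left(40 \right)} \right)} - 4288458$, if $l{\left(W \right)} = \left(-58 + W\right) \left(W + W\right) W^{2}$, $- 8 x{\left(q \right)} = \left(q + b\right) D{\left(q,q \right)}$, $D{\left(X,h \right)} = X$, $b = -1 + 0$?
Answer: $3747638292$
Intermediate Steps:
$b = -1$
$x{\left(q \right)} = - \frac{q \left(-1 + q\right)}{8}$ ($x{\left(q \right)} = - \frac{\left(q - 1\right) q}{8} = - \frac{\left(-1 + q\right) q}{8} = - \frac{q \left(-1 + q\right)}{8}$)
$l{\left(W \right)} = 2 W^{3} \left(-58 + W\right)$ ($l{\left(W \right)} = \left(-58 + W\right) 2 W W^{2} = 2 W \left(-58 + W\right) W^{2} = 2 W^{3} \left(-58 + W\right)$)
$l{\left(x{\left(40 \right)} \right)} - 4288458 = 2 \left(\frac{1}{8} \cdot 40 \left(1 - 40\right)\right)^{3} \left(-58 + \frac{1}{8} \cdot 40 \left(1 - 40\right)\right) - 4288458 = 2 \left(\frac{1}{8} \cdot 40 \left(-39\right)\right)^{3} \left(-58 + \frac{1}{8} \cdot 40 \left(-39\right)\right) - 4288458 = 2 \left(-195\right)^{3} \left(-58 - 195\right) - 4288458 = 2 \left(-7414875\right) \left(-253\right) - 4288458 = 3751926750 - 4288458 = 3747638292$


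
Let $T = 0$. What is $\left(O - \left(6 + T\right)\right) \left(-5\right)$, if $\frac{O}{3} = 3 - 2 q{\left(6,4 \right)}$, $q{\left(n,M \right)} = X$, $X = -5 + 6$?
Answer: $15$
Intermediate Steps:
$X = 1$
$q{\left(n,M \right)} = 1$
$O = 3$ ($O = 3 \left(3 - 2 \cdot 1\right) = 3 \left(3 - 2\right) = 3 \cdot 1 = 3$)
$\left(O - \left(6 + T\right)\right) \left(-5\right) = \left(3 - 6\right) \left(-5\right) = \left(-3\right) \left(-5\right) = 15$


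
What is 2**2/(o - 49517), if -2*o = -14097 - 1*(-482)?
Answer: -8/85419 ≈ -9.3656e-5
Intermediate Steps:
o = 13615/2 (o = -(-14097 - 1*(-482))/2 = -(-14097 + 482)/2 = -1/2*(-13615) = 13615/2 ≈ 6807.5)
2**2/(o - 49517) = 2**2/(13615/2 - 49517) = 4/(-85419/2) = 4*(-2/85419) = -8/85419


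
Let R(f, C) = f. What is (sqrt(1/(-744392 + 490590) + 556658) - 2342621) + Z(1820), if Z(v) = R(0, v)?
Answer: -2342621 + sqrt(35857378462694430)/253802 ≈ -2.3419e+6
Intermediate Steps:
Z(v) = 0
(sqrt(1/(-744392 + 490590) + 556658) - 2342621) + Z(1820) = (sqrt(1/(-744392 + 490590) + 556658) - 2342621) + 0 = (sqrt(1/(-253802) + 556658) - 2342621) + 0 = (sqrt(-1/253802 + 556658) - 2342621) + 0 = (sqrt(141280913715/253802) - 2342621) + 0 = (sqrt(35857378462694430)/253802 - 2342621) + 0 = (-2342621 + sqrt(35857378462694430)/253802) + 0 = -2342621 + sqrt(35857378462694430)/253802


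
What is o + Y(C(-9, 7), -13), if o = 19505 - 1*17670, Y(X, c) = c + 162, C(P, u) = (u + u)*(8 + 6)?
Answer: 1984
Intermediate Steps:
C(P, u) = 28*u (C(P, u) = (2*u)*14 = 28*u)
Y(X, c) = 162 + c
o = 1835 (o = 19505 - 17670 = 1835)
o + Y(C(-9, 7), -13) = 1835 + (162 - 13) = 1835 + 149 = 1984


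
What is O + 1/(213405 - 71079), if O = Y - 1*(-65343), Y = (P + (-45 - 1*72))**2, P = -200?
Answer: 23602205233/142326 ≈ 1.6583e+5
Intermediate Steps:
Y = 100489 (Y = (-200 + (-45 - 1*72))**2 = (-200 + (-45 - 72))**2 = (-200 - 117)**2 = (-317)**2 = 100489)
O = 165832 (O = 100489 - 1*(-65343) = 100489 + 65343 = 165832)
O + 1/(213405 - 71079) = 165832 + 1/(213405 - 71079) = 165832 + 1/142326 = 23602205233/142326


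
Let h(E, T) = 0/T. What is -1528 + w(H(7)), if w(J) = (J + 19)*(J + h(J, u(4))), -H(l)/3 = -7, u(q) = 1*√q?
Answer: -688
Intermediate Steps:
u(q) = √q
H(l) = 21 (H(l) = -3*(-7) = 21)
h(E, T) = 0
w(J) = J*(19 + J) (w(J) = (J + 19)*(J + 0) = (19 + J)*J = J*(19 + J))
-1528 + w(H(7)) = -1528 + 21*(19 + 21) = -1528 + 21*40 = -1528 + 840 = -688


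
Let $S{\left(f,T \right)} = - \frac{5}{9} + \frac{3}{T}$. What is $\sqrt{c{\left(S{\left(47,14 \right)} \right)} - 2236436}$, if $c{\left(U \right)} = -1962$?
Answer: $i \sqrt{2238398} \approx 1496.1 i$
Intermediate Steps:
$S{\left(f,T \right)} = - \frac{5}{9} + \frac{3}{T}$ ($S{\left(f,T \right)} = \left(-5\right) \frac{1}{9} + \frac{3}{T} = - \frac{5}{9} + \frac{3}{T}$)
$\sqrt{c{\left(S{\left(47,14 \right)} \right)} - 2236436} = \sqrt{-1962 - 2236436} = \sqrt{-2238398} = i \sqrt{2238398}$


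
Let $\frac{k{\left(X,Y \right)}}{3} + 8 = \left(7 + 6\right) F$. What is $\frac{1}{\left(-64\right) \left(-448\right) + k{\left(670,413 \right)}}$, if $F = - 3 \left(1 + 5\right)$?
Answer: $\frac{1}{27946} \approx 3.5783 \cdot 10^{-5}$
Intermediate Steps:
$F = -18$ ($F = \left(-3\right) 6 = -18$)
$k{\left(X,Y \right)} = -726$ ($k{\left(X,Y \right)} = -24 + 3 \left(7 + 6\right) \left(-18\right) = -24 + 3 \cdot 13 \left(-18\right) = -24 + 3 \left(-234\right) = -24 - 702 = -726$)
$\frac{1}{\left(-64\right) \left(-448\right) + k{\left(670,413 \right)}} = \frac{1}{\left(-64\right) \left(-448\right) - 726} = \frac{1}{28672 - 726} = \frac{1}{27946}$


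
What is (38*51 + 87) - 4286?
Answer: -2261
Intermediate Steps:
(38*51 + 87) - 4286 = (1938 + 87) - 4286 = 2025 - 4286 = -2261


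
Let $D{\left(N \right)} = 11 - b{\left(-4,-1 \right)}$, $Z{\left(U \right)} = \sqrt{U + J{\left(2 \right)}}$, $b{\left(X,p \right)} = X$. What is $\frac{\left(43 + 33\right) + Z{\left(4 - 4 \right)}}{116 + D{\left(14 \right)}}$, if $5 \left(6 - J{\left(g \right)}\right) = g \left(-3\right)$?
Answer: $\frac{76}{131} + \frac{6 \sqrt{5}}{655} \approx 0.60064$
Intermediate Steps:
$J{\left(g \right)} = 6 + \frac{3 g}{5}$ ($J{\left(g \right)} = 6 - \frac{g \left(-3\right)}{5} = 6 - \frac{\left(-3\right) g}{5} = 6 + \frac{3 g}{5}$)
$Z{\left(U \right)} = \sqrt{\frac{36}{5} + U}$ ($Z{\left(U \right)} = \sqrt{U + \left(6 + \frac{3}{5} \cdot 2\right)} = \sqrt{U + \left(6 + \frac{6}{5}\right)} = \sqrt{U + \frac{36}{5}} = \sqrt{\frac{36}{5} + U}$)
$D{\left(N \right)} = 15$ ($D{\left(N \right)} = 11 - -4 = 11 + 4 = 15$)
$\frac{\left(43 + 33\right) + Z{\left(4 - 4 \right)}}{116 + D{\left(14 \right)}} = \frac{\left(43 + 33\right) + \frac{\sqrt{180 + 25 \left(4 - 4\right)}}{5}}{116 + 15} = \frac{76 + \frac{\sqrt{180 + 25 \left(4 - 4\right)}}{5}}{131} = \left(76 + \frac{\sqrt{180 + 25 \cdot 0}}{5}\right) \frac{1}{131} = \left(76 + \frac{\sqrt{180 + 0}}{5}\right) \frac{1}{131} = \left(76 + \frac{\sqrt{180}}{5}\right) \frac{1}{131} = \left(76 + \frac{6 \sqrt{5}}{5}\right) \frac{1}{131} = \frac{76}{131} + \frac{6 \sqrt{5}}{655}$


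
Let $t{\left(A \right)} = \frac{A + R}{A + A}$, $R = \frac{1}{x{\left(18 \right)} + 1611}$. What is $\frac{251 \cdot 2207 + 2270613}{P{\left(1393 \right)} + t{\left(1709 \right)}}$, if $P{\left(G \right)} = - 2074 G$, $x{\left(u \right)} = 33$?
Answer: $- \frac{2267400163920}{2319186236021} \approx -0.97767$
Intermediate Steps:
$R = \frac{1}{1644}$ ($R = \frac{1}{33 + 1611} = \frac{1}{1644} \approx 0.00060827$)
$t{\left(A \right)} = \frac{\frac{1}{1644} + A}{2 A}$ ($t{\left(A \right)} = \frac{A + \frac{1}{1644}}{A + A} = \frac{\frac{1}{1644} + A}{2 A}$)
$\frac{251 \cdot 2207 + 2270613}{P{\left(1393 \right)} + t{\left(1709 \right)}} = \frac{251 \cdot 2207 + 2270613}{\left(-2074\right) 1393 + \frac{1 + 1644 \cdot 1709}{3288 \cdot 1709}} = \frac{553957 + 2270613}{-2889082 + \frac{1}{3288} \cdot \frac{1}{1709} \left(1 + 2809596\right)} = \frac{2824570}{-2889082 + \frac{1}{3288} \cdot \frac{1}{1709} \cdot 2809597} = \frac{2824570}{-2889082 + \frac{2809597}{5619192}} = \frac{2824570}{- \frac{16234303652147}{5619192}} = 2824570 \left(- \frac{5619192}{16234303652147}\right) = - \frac{2267400163920}{2319186236021}$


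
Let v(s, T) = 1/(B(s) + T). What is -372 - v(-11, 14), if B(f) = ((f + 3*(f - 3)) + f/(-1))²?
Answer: -661417/1778 ≈ -372.00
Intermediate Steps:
B(f) = (-9 + 3*f)² (B(f) = ((f + 3*(-3 + f)) + f*(-1))² = ((f + (-9 + 3*f)) - f)² = ((-9 + 4*f) - f)² = (-9 + 3*f)²)
v(s, T) = 1/(T + 9*(-3 + s)²) (v(s, T) = 1/(9*(-3 + s)² + T) = 1/(T + 9*(-3 + s)²))
-372 - v(-11, 14) = -372 - 1/(14 + 9*(-3 - 11)²) = -372 - 1/(14 + 9*(-14)²) = -372 - 1/(14 + 9*196) = -372 - 1/(14 + 1764) = -372 - 1/1778 = -661417/1778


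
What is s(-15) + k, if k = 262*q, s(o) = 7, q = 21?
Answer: 5509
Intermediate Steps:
k = 5502 (k = 262*21 = 5502)
s(-15) + k = 7 + 5502 = 5509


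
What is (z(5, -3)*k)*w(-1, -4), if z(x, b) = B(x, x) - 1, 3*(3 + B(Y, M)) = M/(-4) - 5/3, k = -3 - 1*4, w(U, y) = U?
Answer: -1253/36 ≈ -34.806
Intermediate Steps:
k = -7 (k = -3 - 4 = -7)
B(Y, M) = -32/9 - M/12 (B(Y, M) = -3 + (M/(-4) - 5/3)/3 = -3 + (M*(-¼) - 5*⅓)/3 = -3 + (-M/4 - 5/3)/3 = -3 + (-5/3 - M/4)/3 = -3 + (-5/9 - M/12) = -32/9 - M/12)
z(x, b) = -41/9 - x/12 (z(x, b) = (-32/9 - x/12) - 1 = -41/9 - x/12)
(z(5, -3)*k)*w(-1, -4) = ((-41/9 - 1/12*5)*(-7))*(-1) = ((-41/9 - 5/12)*(-7))*(-1) = -179/36*(-7)*(-1) = (1253/36)*(-1) = -1253/36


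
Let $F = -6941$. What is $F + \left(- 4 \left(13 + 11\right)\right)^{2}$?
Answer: $2275$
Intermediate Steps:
$F + \left(- 4 \left(13 + 11\right)\right)^{2} = -6941 + \left(- 4 \left(13 + 11\right)\right)^{2} = -6941 + \left(\left(-4\right) 24\right)^{2} = -6941 + \left(-96\right)^{2} = -6941 + 9216 = 2275$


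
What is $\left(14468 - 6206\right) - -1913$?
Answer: $10175$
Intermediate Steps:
$\left(14468 - 6206\right) - -1913 = 8262 + \left(-14861 + 16774\right) = 8262 + 1913 = 10175$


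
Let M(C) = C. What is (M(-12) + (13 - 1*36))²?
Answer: 1225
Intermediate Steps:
(M(-12) + (13 - 1*36))² = (-12 + (13 - 1*36))² = (-12 + (13 - 36))² = (-12 - 23)² = (-35)² = 1225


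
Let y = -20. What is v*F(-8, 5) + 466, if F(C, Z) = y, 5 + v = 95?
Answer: -1334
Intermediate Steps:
v = 90 (v = -5 + 95 = 90)
F(C, Z) = -20
v*F(-8, 5) + 466 = 90*(-20) + 466 = -1800 + 466 = -1334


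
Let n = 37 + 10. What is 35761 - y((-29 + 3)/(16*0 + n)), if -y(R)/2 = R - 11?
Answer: 1679681/47 ≈ 35738.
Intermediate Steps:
n = 47
y(R) = 22 - 2*R (y(R) = -2*(R - 11) = -2*(-11 + R) = 22 - 2*R)
35761 - y((-29 + 3)/(16*0 + n)) = 35761 - (22 - 2*(-29 + 3)/(16*0 + 47)) = 35761 - (22 - (-52)/(0 + 47)) = 35761 - (22 - (-52)/47) = 35761 - (22 - 2*(-26/47)) = 35761 - (22 + 52/47) = 35761 - 1*1086/47 = 35761 - 1086/47 = 1679681/47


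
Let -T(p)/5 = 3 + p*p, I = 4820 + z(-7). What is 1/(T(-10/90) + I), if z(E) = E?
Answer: 81/388633 ≈ 0.00020842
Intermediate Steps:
I = 4813 (I = 4820 - 7 = 4813)
T(p) = -15 - 5*p² (T(p) = -5*(3 + p*p) = -5*(3 + p²) = -15 - 5*p²)
1/(T(-10/90) + I) = 1/((-15 - 5*(-10/90)²) + 4813) = 1/((-15 - 5*(-10*1/90)²) + 4813) = 1/((-15 - 5*(-⅑)²) + 4813) = 1/((-15 - 5*1/81) + 4813) = 1/((-15 - 5/81) + 4813) = 1/(-1220/81 + 4813) = 1/(388633/81) = 81/388633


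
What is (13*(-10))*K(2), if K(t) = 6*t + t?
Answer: -1820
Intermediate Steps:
K(t) = 7*t
(13*(-10))*K(2) = (13*(-10))*(7*2) = -130*14 = -1820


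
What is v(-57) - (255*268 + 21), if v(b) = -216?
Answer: -68577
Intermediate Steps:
v(-57) - (255*268 + 21) = -216 - (255*268 + 21) = -216 - (68340 + 21) = -216 - 1*68361 = -216 - 68361 = -68577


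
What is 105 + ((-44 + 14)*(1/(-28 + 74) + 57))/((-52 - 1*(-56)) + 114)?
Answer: 245625/2714 ≈ 90.503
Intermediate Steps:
105 + ((-44 + 14)*(1/(-28 + 74) + 57))/((-52 - 1*(-56)) + 114) = 105 + (-30*(1/46 + 57))/((-52 + 56) + 114) = 105 + (-30*(1/46 + 57))/(4 + 114) = 105 - 30*2623/46/118 = 105 - 39345/23*1/118 = 105 - 39345/2714 = 245625/2714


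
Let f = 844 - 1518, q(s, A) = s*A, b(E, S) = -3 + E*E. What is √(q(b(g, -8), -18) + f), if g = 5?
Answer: I*√1070 ≈ 32.711*I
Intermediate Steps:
b(E, S) = -3 + E²
q(s, A) = A*s
f = -674
√(q(b(g, -8), -18) + f) = √(-18*(-3 + 5²) - 674) = √(-18*(-3 + 25) - 674) = √(-18*22 - 674) = √(-396 - 674) = √(-1070) = I*√1070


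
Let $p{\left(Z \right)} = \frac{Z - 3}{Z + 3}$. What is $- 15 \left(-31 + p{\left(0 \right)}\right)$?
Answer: $480$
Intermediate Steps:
$p{\left(Z \right)} = \frac{-3 + Z}{3 + Z}$
$- 15 \left(-31 + p{\left(0 \right)}\right) = - 15 \left(-31 + \frac{-3 + 0}{3 + 0}\right) = - 15 \left(-31 + \frac{1}{3} \left(-3\right)\right) = - 15 \left(-31 - 1\right) = \left(-15\right) \left(-32\right) = 480$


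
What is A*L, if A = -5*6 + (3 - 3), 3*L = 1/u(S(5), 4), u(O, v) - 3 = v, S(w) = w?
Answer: -10/7 ≈ -1.4286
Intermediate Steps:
u(O, v) = 3 + v
L = 1/21 (L = 1/(3*(3 + 4)) = (1/3)/7 = (1/3)*(1/7) = 1/21 ≈ 0.047619)
A = -30 (A = -30 + 0 = -30)
A*L = -30*1/21 = -10/7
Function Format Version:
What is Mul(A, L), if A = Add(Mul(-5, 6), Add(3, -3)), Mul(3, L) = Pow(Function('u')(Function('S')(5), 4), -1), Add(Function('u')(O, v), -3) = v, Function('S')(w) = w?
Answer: Rational(-10, 7) ≈ -1.4286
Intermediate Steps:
Function('u')(O, v) = Add(3, v)
L = Rational(1, 21) (L = Mul(Rational(1, 3), Pow(Add(3, 4), -1)) = Mul(Rational(1, 3), Pow(7, -1)) = Mul(Rational(1, 3), Rational(1, 7)) = Rational(1, 21) ≈ 0.047619)
A = -30 (A = Add(-30, 0) = -30)
Mul(A, L) = Mul(-30, Rational(1, 21)) = Rational(-10, 7)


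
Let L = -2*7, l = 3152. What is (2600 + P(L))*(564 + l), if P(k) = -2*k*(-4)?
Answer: 9245408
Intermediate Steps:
L = -14
P(k) = 8*k
(2600 + P(L))*(564 + l) = (2600 + 8*(-14))*(564 + 3152) = (2600 - 112)*3716 = 2488*3716 = 9245408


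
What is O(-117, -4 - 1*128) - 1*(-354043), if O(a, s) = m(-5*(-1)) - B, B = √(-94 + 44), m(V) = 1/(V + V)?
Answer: 3540431/10 - 5*I*√2 ≈ 3.5404e+5 - 7.0711*I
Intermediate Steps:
m(V) = 1/(2*V)
B = 5*I*√2 (B = √(-50) = 5*I*√2 ≈ 7.0711*I)
O(a, s) = ⅒ - 5*I*√2 (O(a, s) = 1/(2*((-5*(-1)))) - 5*I*√2 = (½)/5 - 5*I*√2 = (½)*(⅕) - 5*I*√2 = ⅒ - 5*I*√2)
O(-117, -4 - 1*128) - 1*(-354043) = (⅒ - 5*I*√2) - 1*(-354043) = (⅒ - 5*I*√2) + 354043 = 3540431/10 - 5*I*√2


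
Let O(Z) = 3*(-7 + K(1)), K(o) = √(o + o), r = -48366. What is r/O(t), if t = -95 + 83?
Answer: 112854/47 + 16122*√2/47 ≈ 2886.3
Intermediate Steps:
K(o) = √2*√o (K(o) = √(2*o) = √2*√o)
t = -12
O(Z) = -21 + 3*√2 (O(Z) = 3*(-7 + √2*√1) = 3*(-7 + √2*1) = 3*(-7 + √2) = -21 + 3*√2)
r/O(t) = -48366/(-21 + 3*√2)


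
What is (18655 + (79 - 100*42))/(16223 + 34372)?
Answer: 14534/50595 ≈ 0.28726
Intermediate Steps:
(18655 + (79 - 100*42))/(16223 + 34372) = (18655 + (79 - 4200))/50595 = (18655 - 4121)*(1/50595) = 14534*(1/50595) = 14534/50595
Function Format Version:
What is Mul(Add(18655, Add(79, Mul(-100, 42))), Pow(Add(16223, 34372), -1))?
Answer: Rational(14534, 50595) ≈ 0.28726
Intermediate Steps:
Mul(Add(18655, Add(79, Mul(-100, 42))), Pow(Add(16223, 34372), -1)) = Mul(Add(18655, Add(79, -4200)), Pow(50595, -1)) = Mul(Add(18655, -4121), Rational(1, 50595)) = Mul(14534, Rational(1, 50595)) = Rational(14534, 50595)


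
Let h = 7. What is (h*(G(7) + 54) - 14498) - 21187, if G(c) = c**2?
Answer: -34964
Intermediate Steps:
(h*(G(7) + 54) - 14498) - 21187 = (7*(7**2 + 54) - 14498) - 21187 = (7*(49 + 54) - 14498) - 21187 = (7*103 - 14498) - 21187 = (721 - 14498) - 21187 = -13777 - 21187 = -34964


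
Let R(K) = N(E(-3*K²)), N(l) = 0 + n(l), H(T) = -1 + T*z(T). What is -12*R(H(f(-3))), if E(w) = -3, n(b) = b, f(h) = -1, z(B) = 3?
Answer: 36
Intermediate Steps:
H(T) = -1 + 3*T (H(T) = -1 + T*3 = -1 + 3*T)
N(l) = l (N(l) = 0 + l = l)
R(K) = -3
-12*R(H(f(-3))) = -12*(-3) = 36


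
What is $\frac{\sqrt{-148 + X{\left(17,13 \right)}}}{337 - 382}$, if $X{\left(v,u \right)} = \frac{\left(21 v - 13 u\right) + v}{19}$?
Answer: $- \frac{i \sqrt{49533}}{855} \approx - 0.2603 i$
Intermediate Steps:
$X{\left(v,u \right)} = - \frac{13 u}{19} + \frac{22 v}{19}$ ($X{\left(v,u \right)} = \left(\left(- 13 u + 21 v\right) + v\right) \frac{1}{19} = \left(- 13 u + 22 v\right) \frac{1}{19} = - \frac{13 u}{19} + \frac{22 v}{19}$)
$\frac{\sqrt{-148 + X{\left(17,13 \right)}}}{337 - 382} = \frac{\sqrt{-148 + \left(\left(- \frac{13}{19}\right) 13 + \frac{22}{19} \cdot 17\right)}}{337 - 382} = \frac{\sqrt{-148 + \left(- \frac{169}{19} + \frac{374}{19}\right)}}{337 - 382} = \frac{\sqrt{-148 + \frac{205}{19}}}{-45} = \sqrt{- \frac{2607}{19}} \left(- \frac{1}{45}\right) = \frac{i \sqrt{49533}}{19} \left(- \frac{1}{45}\right) = - \frac{i \sqrt{49533}}{855}$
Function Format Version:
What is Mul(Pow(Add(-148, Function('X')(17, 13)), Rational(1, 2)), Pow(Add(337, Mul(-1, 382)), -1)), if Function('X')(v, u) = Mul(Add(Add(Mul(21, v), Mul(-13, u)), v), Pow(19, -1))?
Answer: Mul(Rational(-1, 855), I, Pow(49533, Rational(1, 2))) ≈ Mul(-0.26030, I)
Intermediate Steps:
Function('X')(v, u) = Add(Mul(Rational(-13, 19), u), Mul(Rational(22, 19), v)) (Function('X')(v, u) = Mul(Add(Add(Mul(-13, u), Mul(21, v)), v), Rational(1, 19)) = Mul(Add(Mul(-13, u), Mul(22, v)), Rational(1, 19)) = Add(Mul(Rational(-13, 19), u), Mul(Rational(22, 19), v)))
Mul(Pow(Add(-148, Function('X')(17, 13)), Rational(1, 2)), Pow(Add(337, Mul(-1, 382)), -1)) = Mul(Pow(Add(-148, Add(Mul(Rational(-13, 19), 13), Mul(Rational(22, 19), 17))), Rational(1, 2)), Pow(Add(337, Mul(-1, 382)), -1)) = Mul(Pow(Add(-148, Add(Rational(-169, 19), Rational(374, 19))), Rational(1, 2)), Pow(Add(337, -382), -1)) = Mul(Pow(Add(-148, Rational(205, 19)), Rational(1, 2)), Pow(-45, -1)) = Mul(Pow(Rational(-2607, 19), Rational(1, 2)), Rational(-1, 45)) = Mul(Mul(Rational(1, 19), I, Pow(49533, Rational(1, 2))), Rational(-1, 45)) = Mul(Rational(-1, 855), I, Pow(49533, Rational(1, 2)))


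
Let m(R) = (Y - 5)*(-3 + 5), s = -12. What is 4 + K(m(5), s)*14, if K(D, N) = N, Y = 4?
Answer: -164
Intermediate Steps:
m(R) = -2 (m(R) = (4 - 5)*(-3 + 5) = -1*2 = -2)
4 + K(m(5), s)*14 = 4 - 12*14 = 4 - 168 = -164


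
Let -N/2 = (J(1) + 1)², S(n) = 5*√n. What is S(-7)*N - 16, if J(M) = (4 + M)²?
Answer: -16 - 6760*I*√7 ≈ -16.0 - 17885.0*I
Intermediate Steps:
N = -1352 (N = -2*((4 + 1)² + 1)² = -2*(5² + 1)² = -2*(25 + 1)² = -2*26² = -2*676 = -1352)
S(-7)*N - 16 = (5*√(-7))*(-1352) - 16 = (5*(I*√7))*(-1352) - 16 = (5*I*√7)*(-1352) - 16 = -6760*I*√7 - 16 = -16 - 6760*I*√7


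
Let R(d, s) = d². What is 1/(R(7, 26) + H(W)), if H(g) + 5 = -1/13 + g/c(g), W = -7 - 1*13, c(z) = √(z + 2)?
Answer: 66807/2968169 - 5070*I*√2/2968169 ≈ 0.022508 - 0.0024157*I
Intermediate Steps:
c(z) = √(2 + z)
W = -20 (W = -7 - 13 = -20)
H(g) = -66/13 + g/√(2 + g) (H(g) = -5 + (-1/13 + g/(√(2 + g))) = -5 + (-1*1/13 + g/√(2 + g)) = -5 + (-1/13 + g/√(2 + g)) = -66/13 + g/√(2 + g))
1/(R(7, 26) + H(W)) = 1/(7² + (-66/13 - 20/√(2 - 20))) = 1/(49 + (-66/13 - (-10)*I*√2/3)) = 1/(49 + (-66/13 + 10*I*√2/3)) = 1/(571/13 + 10*I*√2/3)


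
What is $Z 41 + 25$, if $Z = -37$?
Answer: $-1492$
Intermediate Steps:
$Z 41 + 25 = \left(-37\right) 41 + 25 = -1517 + 25 = -1492$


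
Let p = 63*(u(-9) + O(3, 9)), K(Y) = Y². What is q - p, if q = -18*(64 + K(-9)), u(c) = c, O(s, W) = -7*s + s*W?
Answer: -2421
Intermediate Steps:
O(s, W) = -7*s + W*s
q = -2610 (q = -18*(64 + (-9)²) = -18*(64 + 81) = -18*145 = -2610)
p = -189 (p = 63*(-9 + 3*(-7 + 9)) = 63*(-9 + 3*2) = 63*(-9 + 6) = 63*(-3) = -189)
q - p = -2610 - 1*(-189) = -2610 + 189 = -2421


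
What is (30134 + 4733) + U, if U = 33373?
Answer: 68240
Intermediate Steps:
(30134 + 4733) + U = (30134 + 4733) + 33373 = 34867 + 33373 = 68240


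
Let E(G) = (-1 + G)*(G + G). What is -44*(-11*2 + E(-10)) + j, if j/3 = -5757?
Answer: -25983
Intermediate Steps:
j = -17271 (j = 3*(-5757) = -17271)
E(G) = 2*G*(-1 + G) (E(G) = (-1 + G)*(2*G) = 2*G*(-1 + G))
-44*(-11*2 + E(-10)) + j = -44*(-11*2 + 2*(-10)*(-1 - 10)) - 17271 = -44*(-22 + 2*(-10)*(-11)) - 17271 = -44*(-22 + 220) - 17271 = -44*198 - 17271 = -8712 - 17271 = -25983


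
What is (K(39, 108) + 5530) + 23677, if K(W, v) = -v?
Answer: 29099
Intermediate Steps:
(K(39, 108) + 5530) + 23677 = (-1*108 + 5530) + 23677 = (-108 + 5530) + 23677 = 5422 + 23677 = 29099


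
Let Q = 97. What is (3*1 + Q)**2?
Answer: 10000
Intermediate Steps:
(3*1 + Q)**2 = (3*1 + 97)**2 = (3 + 97)**2 = 100**2 = 10000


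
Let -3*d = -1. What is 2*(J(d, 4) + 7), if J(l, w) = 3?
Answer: 20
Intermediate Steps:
d = ⅓ (d = -⅓*(-1) = ⅓ ≈ 0.33333)
2*(J(d, 4) + 7) = 2*(3 + 7) = 2*10 = 20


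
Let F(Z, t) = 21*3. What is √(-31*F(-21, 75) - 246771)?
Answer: 42*I*√141 ≈ 498.72*I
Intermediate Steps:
F(Z, t) = 63
√(-31*F(-21, 75) - 246771) = √(-31*63 - 246771) = √(-1953 - 246771) = √(-248724) = 42*I*√141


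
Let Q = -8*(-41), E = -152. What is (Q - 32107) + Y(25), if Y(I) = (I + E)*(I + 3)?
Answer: -35335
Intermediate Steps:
Q = 328
Y(I) = (-152 + I)*(3 + I) (Y(I) = (I - 152)*(I + 3) = (-152 + I)*(3 + I))
(Q - 32107) + Y(25) = (328 - 32107) + (-456 + 25² - 149*25) = -31779 + (-456 + 625 - 3725) = -31779 - 3556 = -35335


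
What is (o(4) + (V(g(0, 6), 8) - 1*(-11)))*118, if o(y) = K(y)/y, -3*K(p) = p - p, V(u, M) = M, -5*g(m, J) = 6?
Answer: 2242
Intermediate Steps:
g(m, J) = -6/5 (g(m, J) = -1/5*6 = -6/5)
K(p) = 0 (K(p) = -(p - p)/3 = -1/3*0 = 0)
o(y) = 0 (o(y) = 0/y = 0)
(o(4) + (V(g(0, 6), 8) - 1*(-11)))*118 = (0 + (8 - 1*(-11)))*118 = (0 + (8 + 11))*118 = (0 + 19)*118 = 19*118 = 2242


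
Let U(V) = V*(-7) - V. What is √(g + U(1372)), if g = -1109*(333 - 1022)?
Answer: 25*√1205 ≈ 867.83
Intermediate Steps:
U(V) = -8*V (U(V) = -7*V - V = -8*V)
g = 764101 (g = -1109*(-689) = 764101)
√(g + U(1372)) = √(764101 - 8*1372) = √(764101 - 10976) = √753125 = 25*√1205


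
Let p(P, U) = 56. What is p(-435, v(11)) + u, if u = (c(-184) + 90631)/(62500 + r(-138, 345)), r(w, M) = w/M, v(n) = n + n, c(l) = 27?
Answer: 8976589/156249 ≈ 57.451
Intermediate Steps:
v(n) = 2*n
u = 226645/156249 (u = (27 + 90631)/(62500 - 138/345) = 90658/(62500 - 138*1/345) = 90658/(62500 - ⅖) = 90658/(312498/5) = 90658*(5/312498) = 226645/156249 ≈ 1.4505)
p(-435, v(11)) + u = 56 + 226645/156249 = 8976589/156249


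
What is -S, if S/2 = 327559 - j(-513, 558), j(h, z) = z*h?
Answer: -1227626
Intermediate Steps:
j(h, z) = h*z
S = 1227626 (S = 2*(327559 - (-513)*558) = 2*(327559 - 1*(-286254)) = 2*(327559 + 286254) = 2*613813 = 1227626)
-S = -1*1227626 = -1227626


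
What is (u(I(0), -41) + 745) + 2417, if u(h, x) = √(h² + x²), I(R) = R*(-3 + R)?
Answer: 3203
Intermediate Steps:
(u(I(0), -41) + 745) + 2417 = (√((0*(-3 + 0))² + (-41)²) + 745) + 2417 = (√((0*(-3))² + 1681) + 745) + 2417 = (√(0² + 1681) + 745) + 2417 = (√(0 + 1681) + 745) + 2417 = (√1681 + 745) + 2417 = (41 + 745) + 2417 = 786 + 2417 = 3203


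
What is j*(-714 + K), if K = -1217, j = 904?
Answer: -1745624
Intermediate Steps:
j*(-714 + K) = 904*(-714 - 1217) = 904*(-1931) = -1745624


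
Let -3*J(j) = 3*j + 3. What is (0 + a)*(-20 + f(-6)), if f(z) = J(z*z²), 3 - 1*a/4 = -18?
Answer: 16380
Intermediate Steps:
a = 84 (a = 12 - 4*(-18) = 12 + 72 = 84)
J(j) = -1 - j (J(j) = -(3*j + 3)/3 = -(3 + 3*j)/3 = -1 - j)
f(z) = -1 - z³ (f(z) = -1 - z*z² = -1 - z³)
(0 + a)*(-20 + f(-6)) = (0 + 84)*(-20 + (-1 - 1*(-6)³)) = 84*(-20 + (-1 - 1*(-216))) = 84*(-20 + (-1 + 216)) = 84*(-20 + 215) = 84*195 = 16380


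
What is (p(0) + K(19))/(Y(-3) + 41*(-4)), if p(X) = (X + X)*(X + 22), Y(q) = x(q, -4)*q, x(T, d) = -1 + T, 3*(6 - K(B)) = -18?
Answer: -3/38 ≈ -0.078947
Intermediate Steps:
K(B) = 12 (K(B) = 6 - ⅓*(-18) = 6 + 6 = 12)
Y(q) = q*(-1 + q) (Y(q) = (-1 + q)*q = q*(-1 + q))
p(X) = 2*X*(22 + X) (p(X) = (2*X)*(22 + X) = 2*X*(22 + X))
(p(0) + K(19))/(Y(-3) + 41*(-4)) = (2*0*(22 + 0) + 12)/(-3*(-1 - 3) + 41*(-4)) = (2*0*22 + 12)/(-3*(-4) - 164) = (0 + 12)/(12 - 164) = 12/(-152) = 12*(-1/152) = -3/38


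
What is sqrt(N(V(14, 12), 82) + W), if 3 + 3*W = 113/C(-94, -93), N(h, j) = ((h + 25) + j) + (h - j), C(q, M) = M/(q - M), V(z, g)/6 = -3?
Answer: I*sqrt(100285)/93 ≈ 3.4051*I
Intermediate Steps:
V(z, g) = -18 (V(z, g) = 6*(-3) = -18)
N(h, j) = 25 + 2*h (N(h, j) = ((25 + h) + j) + (h - j) = (25 + h + j) + (h - j) = 25 + 2*h)
W = -166/279 (W = -1 + (113/((-93/(-94 - 1*(-93)))))/3 = -1 + (113/((-93/(-94 + 93))))/3 = -1 + (113/((-93/(-1))))/3 = -1 + (113/((-93*(-1))))/3 = -1 + (113/93)/3 = -1 + (113*(1/93))/3 = -1 + (1/3)*(113/93) = -1 + 113/279 = -166/279 ≈ -0.59498)
sqrt(N(V(14, 12), 82) + W) = sqrt((25 + 2*(-18)) - 166/279) = sqrt((25 - 36) - 166/279) = sqrt(-11 - 166/279) = sqrt(-3235/279) = I*sqrt(100285)/93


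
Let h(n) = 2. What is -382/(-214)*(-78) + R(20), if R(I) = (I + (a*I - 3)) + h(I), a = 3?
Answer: -6445/107 ≈ -60.234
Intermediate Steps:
R(I) = -1 + 4*I (R(I) = (I + (3*I - 3)) + 2 = (I + (-3 + 3*I)) + 2 = (-3 + 4*I) + 2 = -1 + 4*I)
-382/(-214)*(-78) + R(20) = -382/(-214)*(-78) + (-1 + 4*20) = -382*(-1/214)*(-78) + (-1 + 80) = (191/107)*(-78) + 79 = -14898/107 + 79 = -6445/107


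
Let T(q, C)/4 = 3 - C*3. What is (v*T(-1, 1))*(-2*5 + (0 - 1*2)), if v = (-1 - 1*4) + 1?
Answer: 0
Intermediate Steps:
v = -4 (v = (-1 - 4) + 1 = -5 + 1 = -4)
T(q, C) = 12 - 12*C (T(q, C) = 4*(3 - C*3) = 4*(3 - 3*C) = 12 - 12*C)
(v*T(-1, 1))*(-2*5 + (0 - 1*2)) = (-4*(12 - 12*1))*(-2*5 + (0 - 1*2)) = (-4*(12 - 12))*(-10 + (0 - 2)) = (-4*0)*(-10 - 2) = 0*(-12) = 0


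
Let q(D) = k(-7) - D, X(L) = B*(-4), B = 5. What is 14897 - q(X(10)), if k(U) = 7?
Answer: 14870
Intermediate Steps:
X(L) = -20 (X(L) = 5*(-4) = -20)
q(D) = 7 - D
14897 - q(X(10)) = 14897 - (7 - 1*(-20)) = 14897 - (7 + 20) = 14897 - 1*27 = 14897 - 27 = 14870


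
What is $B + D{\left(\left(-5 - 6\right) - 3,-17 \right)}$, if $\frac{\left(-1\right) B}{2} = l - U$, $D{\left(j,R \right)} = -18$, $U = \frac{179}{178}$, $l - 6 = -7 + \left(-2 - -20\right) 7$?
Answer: $- \frac{23673}{89} \approx -265.99$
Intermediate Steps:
$l = 125$ ($l = 6 - \left(7 - \left(-2 - -20\right) 7\right) = 6 - \left(7 - \left(-2 + 20\right) 7\right) = 6 + \left(-7 + 18 \cdot 7\right) = 6 + \left(-7 + 126\right) = 6 + 119 = 125$)
$U = \frac{179}{178}$ ($U = 179 \cdot \frac{1}{178} = \frac{179}{178} \approx 1.0056$)
$B = - \frac{22071}{89}$ ($B = - 2 \left(125 - \frac{179}{178}\right) = \left(-2\right) \frac{22071}{178} = - \frac{22071}{89} \approx -247.99$)
$B + D{\left(\left(-5 - 6\right) - 3,-17 \right)} = - \frac{22071}{89} - 18 = - \frac{23673}{89}$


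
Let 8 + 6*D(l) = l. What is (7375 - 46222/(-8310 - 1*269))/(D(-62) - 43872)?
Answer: -189949041/1129433929 ≈ -0.16818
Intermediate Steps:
D(l) = -4/3 + l/6
(7375 - 46222/(-8310 - 1*269))/(D(-62) - 43872) = (7375 - 46222/(-8310 - 1*269))/((-4/3 + (⅙)*(-62)) - 43872) = (7375 - 46222/(-8310 - 269))/((-4/3 - 31/3) - 43872) = (7375 - 46222/(-8579))/(-35/3 - 43872) = (7375 - 46222*(-1/8579))/(-131651/3) = (7375 + 46222/8579)*(-3/131651) = (63316347/8579)*(-3/131651) = -189949041/1129433929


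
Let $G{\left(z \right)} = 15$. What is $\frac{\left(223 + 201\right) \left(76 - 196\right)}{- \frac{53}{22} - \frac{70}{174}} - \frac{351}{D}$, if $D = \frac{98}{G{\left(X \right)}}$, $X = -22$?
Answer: $\frac{9515332395}{527338} \approx 18044.0$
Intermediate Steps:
$D = \frac{98}{15} \approx 6.5333$
$\frac{\left(223 + 201\right) \left(76 - 196\right)}{- \frac{53}{22} - \frac{70}{174}} - \frac{351}{D} = \frac{\left(223 + 201\right) \left(76 - 196\right)}{- \frac{53}{22} - \frac{70}{174}} - \frac{351}{\frac{98}{15}} = \frac{424 \left(-120\right)}{\left(-53\right) \frac{1}{22} - \frac{35}{87}} - \frac{5265}{98} = - \frac{50880}{- \frac{53}{22} - \frac{35}{87}} - \frac{5265}{98} = - \frac{50880}{- \frac{5381}{1914}} - \frac{5265}{98} = \left(-50880\right) \left(- \frac{1914}{5381}\right) - \frac{5265}{98} = \frac{97384320}{5381} - \frac{5265}{98} = \frac{9515332395}{527338}$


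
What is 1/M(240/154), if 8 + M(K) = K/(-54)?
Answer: -693/5564 ≈ -0.12455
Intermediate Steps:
M(K) = -8 - K/54 (M(K) = -8 + K/(-54) = -8 + K*(-1/54) = -8 - K/54)
1/M(240/154) = 1/(-8 - 40/(9*154)) = 1/(-8 - 1/54*120/77) = 1/(-8 - 20/693) = 1/(-5564/693) = -693/5564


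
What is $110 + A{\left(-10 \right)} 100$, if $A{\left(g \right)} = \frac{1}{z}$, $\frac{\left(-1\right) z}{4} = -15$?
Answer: $\frac{335}{3} \approx 111.67$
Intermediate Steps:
$z = 60$ ($z = \left(-4\right) \left(-15\right) = 60$)
$A{\left(g \right)} = \frac{1}{60}$
$110 + A{\left(-10 \right)} 100 = 110 + \frac{1}{60} \cdot 100 = 110 + \frac{5}{3} = \frac{335}{3}$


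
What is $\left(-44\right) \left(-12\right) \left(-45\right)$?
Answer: $-23760$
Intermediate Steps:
$\left(-44\right) \left(-12\right) \left(-45\right) = 528 \left(-45\right) = -23760$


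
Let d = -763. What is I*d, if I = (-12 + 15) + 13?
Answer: -12208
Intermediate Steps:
I = 16 (I = 3 + 13 = 16)
I*d = 16*(-763) = -12208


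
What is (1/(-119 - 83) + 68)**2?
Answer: 188650225/40804 ≈ 4623.3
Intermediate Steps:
(1/(-119 - 83) + 68)**2 = (1/(-202) + 68)**2 = (-1/202 + 68)**2 = (13735/202)**2 = 188650225/40804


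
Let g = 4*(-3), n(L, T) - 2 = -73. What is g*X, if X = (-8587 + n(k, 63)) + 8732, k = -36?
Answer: -888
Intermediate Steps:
n(L, T) = -71 (n(L, T) = 2 - 73 = -71)
g = -12
X = 74 (X = (-8587 - 71) + 8732 = -8658 + 8732 = 74)
g*X = -12*74 = -888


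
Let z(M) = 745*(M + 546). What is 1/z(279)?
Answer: 1/614625 ≈ 1.6270e-6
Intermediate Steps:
z(M) = 406770 + 745*M (z(M) = 745*(546 + M) = 406770 + 745*M)
1/z(279) = 1/(406770 + 745*279) = 1/(406770 + 207855) = 1/614625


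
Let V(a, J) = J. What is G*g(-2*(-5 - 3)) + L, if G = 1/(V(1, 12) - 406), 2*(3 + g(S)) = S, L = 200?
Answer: 78795/394 ≈ 199.99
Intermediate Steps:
g(S) = -3 + S/2
G = -1/394 (G = 1/(12 - 406) = 1/(-394) = -1/394 ≈ -0.0025381)
G*g(-2*(-5 - 3)) + L = -(-3 + (-2*(-5 - 3))/2)/394 + 200 = -(-3 + (-2*(-8))/2)/394 + 200 = -(-3 + (½)*16)/394 + 200 = -(-3 + 8)/394 + 200 = -1/394*5 + 200 = -5/394 + 200 = 78795/394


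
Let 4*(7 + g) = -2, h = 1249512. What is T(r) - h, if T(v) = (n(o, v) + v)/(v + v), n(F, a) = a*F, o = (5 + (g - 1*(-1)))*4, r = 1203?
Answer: -2499029/2 ≈ -1.2495e+6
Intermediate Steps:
g = -15/2 (g = -7 + (¼)*(-2) = -7 - ½ = -15/2 ≈ -7.5000)
o = -6 (o = (5 + (-15/2 - 1*(-1)))*4 = (5 + (-15/2 + 1))*4 = (5 - 13/2)*4 = -3/2*4 = -6)
n(F, a) = F*a
T(v) = -5/2 (T(v) = (-6*v + v)/(v + v) = (-5*v)/((2*v)) = (-5*v)*(1/(2*v)) = -5/2)
T(r) - h = -5/2 - 1*1249512 = -5/2 - 1249512 = -2499029/2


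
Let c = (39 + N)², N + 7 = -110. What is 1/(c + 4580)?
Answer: 1/10664 ≈ 9.3773e-5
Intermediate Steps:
N = -117 (N = -7 - 110 = -117)
c = 6084 (c = (39 - 117)² = (-78)² = 6084)
1/(c + 4580) = 1/(6084 + 4580) = 1/10664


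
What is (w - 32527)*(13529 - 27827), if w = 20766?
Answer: 168158778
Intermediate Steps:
(w - 32527)*(13529 - 27827) = (20766 - 32527)*(13529 - 27827) = -11761*(-14298) = 168158778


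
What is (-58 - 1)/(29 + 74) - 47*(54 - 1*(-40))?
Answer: -455113/103 ≈ -4418.6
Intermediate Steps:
(-58 - 1)/(29 + 74) - 47*(54 - 1*(-40)) = -59/103 - 47*(54 + 40) = -59*1/103 - 47*94 = -59/103 - 4418 = -455113/103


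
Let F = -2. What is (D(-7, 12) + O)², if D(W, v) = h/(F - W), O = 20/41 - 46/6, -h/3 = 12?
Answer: 78198649/378225 ≈ 206.75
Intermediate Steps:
h = -36 (h = -3*12 = -36)
O = -883/123 (O = 20*(1/41) - 46*⅙ = 20/41 - 23/3 = -883/123 ≈ -7.1789)
D(W, v) = -36/(-2 - W)
(D(-7, 12) + O)² = (36/(2 - 7) - 883/123)² = (36/(-5) - 883/123)² = (36*(-⅕) - 883/123)² = (-36/5 - 883/123)² = (-8843/615)² = 78198649/378225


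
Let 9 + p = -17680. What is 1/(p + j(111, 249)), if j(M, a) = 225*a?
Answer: 1/38336 ≈ 2.6085e-5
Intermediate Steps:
p = -17689 (p = -9 - 17680 = -17689)
1/(p + j(111, 249)) = 1/(-17689 + 225*249) = 1/(-17689 + 56025) = 1/38336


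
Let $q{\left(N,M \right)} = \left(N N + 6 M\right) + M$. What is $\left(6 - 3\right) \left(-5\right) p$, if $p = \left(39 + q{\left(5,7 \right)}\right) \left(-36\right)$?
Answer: $61020$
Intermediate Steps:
$q{\left(N,M \right)} = N^{2} + 7 M$ ($q{\left(N,M \right)} = \left(N^{2} + 6 M\right) + M = N^{2} + 7 M$)
$p = -4068$ ($p = \left(39 + \left(5^{2} + 7 \cdot 7\right)\right) \left(-36\right) = \left(39 + \left(25 + 49\right)\right) \left(-36\right) = \left(39 + 74\right) \left(-36\right) = 113 \left(-36\right) = -4068$)
$\left(6 - 3\right) \left(-5\right) p = \left(6 - 3\right) \left(-5\right) \left(-4068\right) = 3 \left(-5\right) \left(-4068\right) = \left(-15\right) \left(-4068\right) = 61020$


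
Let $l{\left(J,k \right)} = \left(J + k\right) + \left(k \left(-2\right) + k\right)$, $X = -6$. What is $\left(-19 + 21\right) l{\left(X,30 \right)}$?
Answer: $-12$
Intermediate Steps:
$l{\left(J,k \right)} = J$ ($l{\left(J,k \right)} = \left(J + k\right) + \left(- 2 k + k\right) = \left(J + k\right) - k = J$)
$\left(-19 + 21\right) l{\left(X,30 \right)} = \left(-19 + 21\right) \left(-6\right) = 2 \left(-6\right) = -12$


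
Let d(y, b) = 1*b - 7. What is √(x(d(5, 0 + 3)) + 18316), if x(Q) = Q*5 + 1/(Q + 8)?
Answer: √73185/2 ≈ 135.26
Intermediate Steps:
d(y, b) = -7 + b (d(y, b) = b - 7 = -7 + b)
x(Q) = 1/(8 + Q) + 5*Q (x(Q) = 5*Q + 1/(8 + Q) = 1/(8 + Q) + 5*Q)
√(x(d(5, 0 + 3)) + 18316) = √((1 + 5*(-7 + (0 + 3))² + 40*(-7 + (0 + 3)))/(8 + (-7 + (0 + 3))) + 18316) = √((1 + 5*(-7 + 3)² + 40*(-7 + 3))/(8 + (-7 + 3)) + 18316) = √((1 + 5*(-4)² + 40*(-4))/(8 - 4) + 18316) = √((1 + 5*16 - 160)/4 + 18316) = √((1 + 80 - 160)/4 + 18316) = √((¼)*(-79) + 18316) = √(-79/4 + 18316) = √(73185/4) = √73185/2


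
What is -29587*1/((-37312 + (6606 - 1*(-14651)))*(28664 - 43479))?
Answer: -29587/237854825 ≈ -0.00012439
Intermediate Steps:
-29587*1/((-37312 + (6606 - 1*(-14651)))*(28664 - 43479)) = -29587*(-1/(14815*(-37312 + (6606 + 14651)))) = -29587*(-1/(14815*(-37312 + 21257))) = -29587/((-16055*(-14815))) = -29587/237854825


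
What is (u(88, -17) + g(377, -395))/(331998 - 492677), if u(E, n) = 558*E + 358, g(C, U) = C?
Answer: -49839/160679 ≈ -0.31018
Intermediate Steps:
u(E, n) = 358 + 558*E
(u(88, -17) + g(377, -395))/(331998 - 492677) = ((358 + 558*88) + 377)/(331998 - 492677) = ((358 + 49104) + 377)/(-160679) = (49462 + 377)*(-1/160679) = 49839*(-1/160679) = -49839/160679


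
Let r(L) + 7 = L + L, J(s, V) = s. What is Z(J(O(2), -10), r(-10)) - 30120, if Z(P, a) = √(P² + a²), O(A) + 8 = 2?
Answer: -30120 + 3*√85 ≈ -30092.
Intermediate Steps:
O(A) = -6 (O(A) = -8 + 2 = -6)
r(L) = -7 + 2*L (r(L) = -7 + (L + L) = -7 + 2*L)
Z(J(O(2), -10), r(-10)) - 30120 = √((-6)² + (-7 + 2*(-10))²) - 30120 = √(36 + (-7 - 20)²) - 30120 = √(36 + (-27)²) - 30120 = √(36 + 729) - 30120 = √765 - 30120 = 3*√85 - 30120 = -30120 + 3*√85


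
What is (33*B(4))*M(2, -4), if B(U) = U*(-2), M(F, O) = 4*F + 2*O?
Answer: 0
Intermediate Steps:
M(F, O) = 2*O + 4*F
B(U) = -2*U
(33*B(4))*M(2, -4) = (33*(-2*4))*(2*(-4) + 4*2) = (33*(-8))*(-8 + 8) = -264*0 = 0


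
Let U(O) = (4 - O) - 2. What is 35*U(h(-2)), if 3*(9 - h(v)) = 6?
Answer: -175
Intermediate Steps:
h(v) = 7 (h(v) = 9 - 1/3*6 = 9 - 2 = 7)
U(O) = 2 - O
35*U(h(-2)) = 35*(2 - 1*7) = 35*(2 - 7) = 35*(-5) = -175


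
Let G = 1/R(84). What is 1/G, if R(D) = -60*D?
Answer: -5040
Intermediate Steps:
G = -1/5040 (G = 1/(-60*84) = 1/(-5040) = -1/5040 ≈ -0.00019841)
1/G = 1/(-1/5040) = -5040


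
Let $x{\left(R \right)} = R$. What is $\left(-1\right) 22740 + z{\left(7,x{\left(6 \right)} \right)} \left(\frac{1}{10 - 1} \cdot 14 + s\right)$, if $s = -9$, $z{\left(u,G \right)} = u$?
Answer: $- \frac{205129}{9} \approx -22792.0$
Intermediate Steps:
$\left(-1\right) 22740 + z{\left(7,x{\left(6 \right)} \right)} \left(\frac{1}{10 - 1} \cdot 14 + s\right) = \left(-1\right) 22740 + 7 \left(\frac{1}{10 - 1} \cdot 14 - 9\right) = -22740 + 7 \left(\frac{1}{9} \cdot 14 - 9\right) = -22740 + 7 \left(\frac{14}{9} - 9\right) = -22740 + 7 \left(- \frac{67}{9}\right) = -22740 - \frac{469}{9} = - \frac{205129}{9}$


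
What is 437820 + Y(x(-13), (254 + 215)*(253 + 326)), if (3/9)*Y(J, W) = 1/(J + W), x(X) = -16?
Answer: 118883453703/271535 ≈ 4.3782e+5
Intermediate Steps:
Y(J, W) = 3/(J + W)
437820 + Y(x(-13), (254 + 215)*(253 + 326)) = 437820 + 3/(-16 + (254 + 215)*(253 + 326)) = 437820 + 3/(-16 + 469*579) = 437820 + 3/(-16 + 271551) = 437820 + 3/271535 = 118883453703/271535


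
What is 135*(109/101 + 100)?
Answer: 1378215/101 ≈ 13646.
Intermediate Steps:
135*(109/101 + 100) = 135*(10209/101) = 1378215/101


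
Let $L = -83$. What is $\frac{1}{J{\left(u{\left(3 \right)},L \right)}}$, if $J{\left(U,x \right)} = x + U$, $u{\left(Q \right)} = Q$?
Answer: $- \frac{1}{80} \approx -0.0125$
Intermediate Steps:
$J{\left(U,x \right)} = U + x$
$\frac{1}{J{\left(u{\left(3 \right)},L \right)}} = \frac{1}{3 - 83} = \frac{1}{-80} = - \frac{1}{80}$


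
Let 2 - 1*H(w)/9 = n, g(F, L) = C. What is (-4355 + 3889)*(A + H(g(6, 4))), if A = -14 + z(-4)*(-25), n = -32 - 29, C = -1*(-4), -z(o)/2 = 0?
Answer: -257698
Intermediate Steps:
z(o) = 0 (z(o) = -2*0 = 0)
C = 4
g(F, L) = 4
n = -61
H(w) = 567 (H(w) = 18 - 9*(-61) = 18 + 549 = 567)
A = -14 (A = -14 + 0*(-25) = -14 + 0 = -14)
(-4355 + 3889)*(A + H(g(6, 4))) = (-4355 + 3889)*(-14 + 567) = -466*553 = -257698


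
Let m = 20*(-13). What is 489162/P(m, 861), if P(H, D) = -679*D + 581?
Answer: -244581/292019 ≈ -0.83755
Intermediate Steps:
m = -260
P(H, D) = 581 - 679*D
489162/P(m, 861) = 489162/(581 - 679*861) = 489162/(581 - 584619) = 489162/(-584038) = 489162*(-1/584038) = -244581/292019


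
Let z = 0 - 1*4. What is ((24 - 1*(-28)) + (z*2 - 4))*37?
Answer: 1480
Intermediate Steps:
z = -4 (z = 0 - 4 = -4)
((24 - 1*(-28)) + (z*2 - 4))*37 = ((24 - 1*(-28)) + (-4*2 - 4))*37 = ((24 + 28) + (-8 - 4))*37 = (52 - 12)*37 = 40*37 = 1480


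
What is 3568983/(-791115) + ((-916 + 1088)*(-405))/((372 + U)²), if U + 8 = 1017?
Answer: -2287244752721/502927891505 ≈ -4.5479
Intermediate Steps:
U = 1009 (U = -8 + 1017 = 1009)
3568983/(-791115) + ((-916 + 1088)*(-405))/((372 + U)²) = 3568983/(-791115) + ((-916 + 1088)*(-405))/((372 + 1009)²) = 3568983*(-1/791115) + (172*(-405))/(1381²) = -1189661/263705 - 69660/1907161 = -2287244752721/502927891505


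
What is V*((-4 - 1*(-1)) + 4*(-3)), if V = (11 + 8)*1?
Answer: -285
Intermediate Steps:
V = 19 (V = 19*1 = 19)
V*((-4 - 1*(-1)) + 4*(-3)) = 19*((-4 - 1*(-1)) + 4*(-3)) = 19*((-4 + 1) - 12) = 19*(-3 - 12) = 19*(-15) = -285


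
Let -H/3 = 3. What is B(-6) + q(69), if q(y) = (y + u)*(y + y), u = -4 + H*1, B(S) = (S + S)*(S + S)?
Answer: 7872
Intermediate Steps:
H = -9 (H = -3*3 = -9)
B(S) = 4*S² (B(S) = (2*S)*(2*S) = 4*S²)
u = -13 (u = -4 - 9*1 = -4 - 9 = -13)
q(y) = 2*y*(-13 + y) (q(y) = (y - 13)*(y + y) = (-13 + y)*(2*y) = 2*y*(-13 + y))
B(-6) + q(69) = 4*(-6)² + 2*69*(-13 + 69) = 4*36 + 2*69*56 = 144 + 7728 = 7872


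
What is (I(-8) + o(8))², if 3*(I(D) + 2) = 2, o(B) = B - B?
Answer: 16/9 ≈ 1.7778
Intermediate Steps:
o(B) = 0
I(D) = -4/3 (I(D) = -2 + (⅓)*2 = -2 + ⅔ = -4/3)
(I(-8) + o(8))² = (-4/3 + 0)² = (-4/3)² = 16/9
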